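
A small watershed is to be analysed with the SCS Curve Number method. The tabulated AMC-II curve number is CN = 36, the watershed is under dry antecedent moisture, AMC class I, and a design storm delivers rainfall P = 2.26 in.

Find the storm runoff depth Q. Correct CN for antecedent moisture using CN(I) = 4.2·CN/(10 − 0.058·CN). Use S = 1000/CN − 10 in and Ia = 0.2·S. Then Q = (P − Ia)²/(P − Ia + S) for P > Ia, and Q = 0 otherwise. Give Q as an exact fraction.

Dry (AMC I): CN(I) = 4.2·36/(10 − 0.058·36) = (756/5)/(989/125) = 18900/989 ≈ 19.110
Max retention: S = 1000/(18900/989) − 10 = 8000/189 in (≈ 42.328 in)
Ia = 0.2·(8000/189) = 1600/189 in ≈ 8.466 in
P = 2.260 ≤ Ia = 8.466 in: entire storm abstracted, Q = 0.

Q = 0 in ≈ 0.000 in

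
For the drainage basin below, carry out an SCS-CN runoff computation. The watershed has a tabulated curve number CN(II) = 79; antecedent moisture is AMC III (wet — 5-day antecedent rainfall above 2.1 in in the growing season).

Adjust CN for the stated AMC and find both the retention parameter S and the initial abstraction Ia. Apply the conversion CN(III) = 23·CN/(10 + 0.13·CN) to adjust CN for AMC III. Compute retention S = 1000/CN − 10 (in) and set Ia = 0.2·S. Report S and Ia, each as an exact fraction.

S = 2100/1817 in ≈ 1.156 in; Ia = 420/1817 in ≈ 0.231 in

CN(III) from CN(II)=79: (23·79)/(10 + 0.13·79) = 181700/2027 ≈ 89.640
Retention S: 1000/CN − 10 with CN=89.640 → S = 2100/1817 ≈ 1.156 in
Ia = 0.2S: 0.2·1.156 = 0.231 in (exactly 420/1817)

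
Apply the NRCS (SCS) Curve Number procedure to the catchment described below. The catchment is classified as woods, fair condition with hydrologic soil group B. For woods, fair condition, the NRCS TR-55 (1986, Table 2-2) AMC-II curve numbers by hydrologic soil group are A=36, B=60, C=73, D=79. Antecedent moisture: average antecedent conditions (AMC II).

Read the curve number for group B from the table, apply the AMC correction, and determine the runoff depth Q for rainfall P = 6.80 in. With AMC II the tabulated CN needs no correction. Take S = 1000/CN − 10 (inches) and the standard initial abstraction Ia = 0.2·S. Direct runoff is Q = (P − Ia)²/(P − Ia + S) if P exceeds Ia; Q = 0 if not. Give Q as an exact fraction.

NRCS table: woods, fair condition, soil group B → CN(II) = 60
AMC II — tabulated CN = 60 applies directly.
Retention S: 1000/CN − 10 with CN=60.000 → S = 20/3 ≈ 6.667 in
Ia = 0.2·(20/3) = 4/3 in ≈ 1.333 in
P − Ia = 6.800 − 1.333 = 82/15 ≈ 5.467 in (> 0, runoff occurs)
Q: (82/15)² ÷ (182/15) = 3362/1365 in (≈ 2.463 in)

Q = 3362/1365 in ≈ 2.463 in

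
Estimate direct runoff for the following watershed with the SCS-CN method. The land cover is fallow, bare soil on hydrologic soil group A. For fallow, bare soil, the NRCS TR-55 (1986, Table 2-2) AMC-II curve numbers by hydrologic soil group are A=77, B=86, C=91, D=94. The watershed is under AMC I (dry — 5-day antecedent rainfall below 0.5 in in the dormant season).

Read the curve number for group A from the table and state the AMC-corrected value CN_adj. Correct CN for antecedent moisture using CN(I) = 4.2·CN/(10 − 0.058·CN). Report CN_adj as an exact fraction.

CN_adj = 161700/2767 ≈ 58.439

NRCS table: fallow, bare soil, soil group A → CN(II) = 77
Adjust CN=77 to AMC I: 4.2·77/(10 − 0.058·77) → (1617/5) ÷ (2767/500) = 161700/2767 ≈ 58.439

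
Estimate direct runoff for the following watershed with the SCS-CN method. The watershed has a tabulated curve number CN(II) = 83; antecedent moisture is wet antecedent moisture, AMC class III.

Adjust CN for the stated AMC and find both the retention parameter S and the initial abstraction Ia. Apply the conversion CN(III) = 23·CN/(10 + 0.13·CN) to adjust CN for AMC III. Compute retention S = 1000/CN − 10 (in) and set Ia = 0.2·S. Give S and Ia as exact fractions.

CN(III) from CN(II)=83: (23·83)/(10 + 0.13·83) = 190900/2079 ≈ 91.823
S = 1000/(190900/2079) − 10 = 1700/1909 in ≈ 0.891 in
Ia = 0.2·(1700/1909) = 340/1909 in ≈ 0.178 in

S = 1700/1909 in ≈ 0.891 in; Ia = 340/1909 in ≈ 0.178 in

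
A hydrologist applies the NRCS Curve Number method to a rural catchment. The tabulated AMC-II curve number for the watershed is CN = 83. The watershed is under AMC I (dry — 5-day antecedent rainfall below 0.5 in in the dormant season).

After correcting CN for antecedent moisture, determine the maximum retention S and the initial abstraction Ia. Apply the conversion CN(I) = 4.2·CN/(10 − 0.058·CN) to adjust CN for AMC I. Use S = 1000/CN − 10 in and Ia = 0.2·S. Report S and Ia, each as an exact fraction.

Adjust CN=83 to AMC I: 4.2·83/(10 − 0.058·83) → (1743/5) ÷ (2593/500) = 174300/2593 ≈ 67.219
Retention S: 1000/CN − 10 with CN=67.219 → S = 8500/1743 ≈ 4.877 in
Initial abstraction Ia = S/5 = (8500/1743)/5 = 1700/1743 ≈ 0.975 in

S = 8500/1743 in ≈ 4.877 in; Ia = 1700/1743 in ≈ 0.975 in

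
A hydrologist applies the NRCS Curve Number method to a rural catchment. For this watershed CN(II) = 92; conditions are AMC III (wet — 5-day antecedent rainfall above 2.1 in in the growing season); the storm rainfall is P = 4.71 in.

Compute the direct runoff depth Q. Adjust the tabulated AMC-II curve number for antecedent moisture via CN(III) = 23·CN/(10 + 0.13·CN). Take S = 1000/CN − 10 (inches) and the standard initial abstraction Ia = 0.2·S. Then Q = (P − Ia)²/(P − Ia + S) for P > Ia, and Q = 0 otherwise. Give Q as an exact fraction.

CN(III) from CN(II)=92: (23·92)/(10 + 0.13·92) = 52900/549 ≈ 96.357
Max retention: S = 1000/(52900/549) − 10 = 200/529 in (≈ 0.378 in)
Ia = 0.2S: 0.2·0.378 = 0.076 in (exactly 40/529)
P − Ia = 4.710 − 0.076 = 245159/52900 ≈ 4.634 in (> 0, runoff occurs)
Q = (245159/52900)²/((245159/52900) + 200/529) = (60102935281/2798410000)/(265159/52900) = 60102935281/14026911100 in ≈ 4.285 in

Q = 60102935281/14026911100 in ≈ 4.285 in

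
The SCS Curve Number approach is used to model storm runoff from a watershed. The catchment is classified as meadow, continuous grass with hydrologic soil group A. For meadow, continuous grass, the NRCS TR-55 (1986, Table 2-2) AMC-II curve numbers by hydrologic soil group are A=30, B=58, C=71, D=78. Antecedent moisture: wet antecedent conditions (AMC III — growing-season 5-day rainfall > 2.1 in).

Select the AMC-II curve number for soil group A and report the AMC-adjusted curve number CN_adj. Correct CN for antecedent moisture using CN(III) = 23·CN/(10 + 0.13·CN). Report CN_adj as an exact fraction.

NRCS table: meadow, continuous grass, soil group A → CN(II) = 30
Wet (AMC III): CN(III) = 23·30/(10 + 0.13·30) = 690/(139/10) = 6900/139 ≈ 49.640

CN_adj = 6900/139 ≈ 49.640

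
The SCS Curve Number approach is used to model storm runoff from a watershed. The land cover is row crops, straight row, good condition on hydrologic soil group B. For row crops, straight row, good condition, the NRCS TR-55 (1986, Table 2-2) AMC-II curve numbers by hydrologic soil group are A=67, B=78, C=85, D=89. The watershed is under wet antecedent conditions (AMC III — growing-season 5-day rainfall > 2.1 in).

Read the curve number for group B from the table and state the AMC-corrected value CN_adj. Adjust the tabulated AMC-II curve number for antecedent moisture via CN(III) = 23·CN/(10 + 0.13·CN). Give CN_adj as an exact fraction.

CN_adj = 89700/1007 ≈ 89.076

NRCS table: row crops, straight row, good condition, soil group B → CN(II) = 78
Adjust CN=78 to AMC III: 23·78/(10 + 0.13·78) → 1794 ÷ (1007/50) = 89700/1007 ≈ 89.076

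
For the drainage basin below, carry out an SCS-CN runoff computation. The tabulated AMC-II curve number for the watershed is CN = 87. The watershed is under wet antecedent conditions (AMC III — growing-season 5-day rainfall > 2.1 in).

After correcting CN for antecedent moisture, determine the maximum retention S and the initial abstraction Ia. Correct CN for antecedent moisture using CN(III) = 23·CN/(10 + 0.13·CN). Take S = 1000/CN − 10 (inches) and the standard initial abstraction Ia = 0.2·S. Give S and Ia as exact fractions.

S = 1300/2001 in ≈ 0.650 in; Ia = 260/2001 in ≈ 0.130 in

Wet (AMC III): CN(III) = 23·87/(10 + 0.13·87) = 2001/(2131/100) = 200100/2131 ≈ 93.900
S = 1000/(200100/2131) − 10 = 1300/2001 in ≈ 0.650 in
Ia = 0.2S: 0.2·0.650 = 0.130 in (exactly 260/2001)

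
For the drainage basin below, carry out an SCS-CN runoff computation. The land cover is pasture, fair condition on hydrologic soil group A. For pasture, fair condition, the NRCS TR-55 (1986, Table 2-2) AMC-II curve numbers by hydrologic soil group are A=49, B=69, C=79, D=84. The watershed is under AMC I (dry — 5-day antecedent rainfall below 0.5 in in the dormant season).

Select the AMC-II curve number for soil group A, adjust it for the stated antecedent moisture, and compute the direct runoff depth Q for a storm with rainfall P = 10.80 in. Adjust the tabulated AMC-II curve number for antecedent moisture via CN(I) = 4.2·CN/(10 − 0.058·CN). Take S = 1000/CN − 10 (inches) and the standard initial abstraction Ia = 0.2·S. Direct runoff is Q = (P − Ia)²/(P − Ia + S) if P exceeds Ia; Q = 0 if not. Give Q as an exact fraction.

NRCS table: pasture, fair condition, soil group A → CN(II) = 49
Adjust CN=49 to AMC I: 4.2·49/(10 − 0.058·49) → (1029/5) ÷ (3579/500) = 34300/1193 ≈ 28.751
S = 1000/(34300/1193) − 10 = 8500/343 in ≈ 24.781 in
Ia = 0.2·(8500/343) = 1700/343 in ≈ 4.956 in
Since P=10.800 > Ia=4.956: effective rainfall P−Ia = 10022/1715 in
Q: (10022/1715)² ÷ (52522/1715) = 50220242/45037615 in (≈ 1.115 in)

Q = 50220242/45037615 in ≈ 1.115 in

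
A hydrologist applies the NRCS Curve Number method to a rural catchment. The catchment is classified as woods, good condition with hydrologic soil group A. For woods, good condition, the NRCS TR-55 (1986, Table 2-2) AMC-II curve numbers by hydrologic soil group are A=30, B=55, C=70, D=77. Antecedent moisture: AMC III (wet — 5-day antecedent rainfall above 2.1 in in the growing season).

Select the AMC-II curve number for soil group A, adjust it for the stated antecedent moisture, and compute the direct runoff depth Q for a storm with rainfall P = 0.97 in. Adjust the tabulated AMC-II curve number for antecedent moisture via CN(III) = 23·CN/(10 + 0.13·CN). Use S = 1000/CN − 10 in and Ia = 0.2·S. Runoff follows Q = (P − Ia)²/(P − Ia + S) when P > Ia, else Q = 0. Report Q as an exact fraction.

NRCS table: woods, good condition, soil group A → CN(II) = 30
Adjust CN=30 to AMC III: 23·30/(10 + 0.13·30) → 690 ÷ (139/10) = 6900/139 ≈ 49.640
S = 1000/(6900/139) − 10 = 700/69 in ≈ 10.145 in
Initial abstraction Ia = S/5 = (700/69)/5 = 140/69 ≈ 2.029 in
P = 0.970 ≤ Ia = 2.029 in: entire storm abstracted, Q = 0.

Q = 0 in ≈ 0.000 in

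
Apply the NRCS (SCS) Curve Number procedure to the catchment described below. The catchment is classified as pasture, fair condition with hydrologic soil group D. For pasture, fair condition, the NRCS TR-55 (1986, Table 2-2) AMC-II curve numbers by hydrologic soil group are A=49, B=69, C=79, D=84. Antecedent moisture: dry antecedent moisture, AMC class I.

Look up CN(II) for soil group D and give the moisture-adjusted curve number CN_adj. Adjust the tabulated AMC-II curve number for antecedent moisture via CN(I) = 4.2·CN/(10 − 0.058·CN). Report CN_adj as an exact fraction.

NRCS table: pasture, fair condition, soil group D → CN(II) = 84
Dry (AMC I): CN(I) = 4.2·84/(10 − 0.058·84) = (1764/5)/(641/125) = 44100/641 ≈ 68.799

CN_adj = 44100/641 ≈ 68.799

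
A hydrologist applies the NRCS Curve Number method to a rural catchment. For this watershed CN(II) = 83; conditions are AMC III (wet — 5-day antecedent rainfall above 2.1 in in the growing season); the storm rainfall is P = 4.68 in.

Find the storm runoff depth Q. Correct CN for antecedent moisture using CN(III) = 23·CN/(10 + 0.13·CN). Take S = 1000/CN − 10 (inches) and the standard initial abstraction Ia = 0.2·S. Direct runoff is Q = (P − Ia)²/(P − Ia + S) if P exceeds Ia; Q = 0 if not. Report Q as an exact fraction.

Q = 46161811609/12282171925 in ≈ 3.758 in

Adjust CN=83 to AMC III: 23·83/(10 + 0.13·83) → 1909 ÷ (2079/100) = 190900/2079 ≈ 91.823
S = 1000/(190900/2079) − 10 = 1700/1909 in ≈ 0.891 in
Ia = 0.2S: 0.2·0.891 = 0.178 in (exactly 340/1909)
P − Ia = 4.680 − 0.178 = 214853/47725 ≈ 4.502 in (> 0, runoff occurs)
Runoff Q = (P−Ia)²/(P−Ia+S) = (4.502)²/(4.502+0.891) = 46161811609/12282171925 ≈ 3.758 in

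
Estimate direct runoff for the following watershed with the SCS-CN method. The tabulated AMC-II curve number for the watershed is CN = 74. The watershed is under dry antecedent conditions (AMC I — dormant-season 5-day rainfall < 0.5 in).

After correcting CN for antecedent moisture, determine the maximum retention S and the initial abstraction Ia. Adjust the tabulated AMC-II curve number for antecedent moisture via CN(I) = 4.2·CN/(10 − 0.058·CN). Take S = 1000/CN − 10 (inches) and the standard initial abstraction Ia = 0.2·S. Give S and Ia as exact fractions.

CN(I) from CN(II)=74: (4.2·74)/(10 − 0.058·74) = 77700/1427 ≈ 54.450
Max retention: S = 1000/(77700/1427) − 10 = 6500/777 in (≈ 8.366 in)
Initial abstraction Ia = S/5 = (6500/777)/5 = 1300/777 ≈ 1.673 in

S = 6500/777 in ≈ 8.366 in; Ia = 1300/777 in ≈ 1.673 in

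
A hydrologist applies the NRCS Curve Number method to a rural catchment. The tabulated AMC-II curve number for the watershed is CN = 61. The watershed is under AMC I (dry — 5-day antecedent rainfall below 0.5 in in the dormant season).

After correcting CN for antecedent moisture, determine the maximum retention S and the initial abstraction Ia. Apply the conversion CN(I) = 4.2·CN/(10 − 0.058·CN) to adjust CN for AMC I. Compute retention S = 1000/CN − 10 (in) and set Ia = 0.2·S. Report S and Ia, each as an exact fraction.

S = 6500/427 in ≈ 15.222 in; Ia = 1300/427 in ≈ 3.044 in

Dry (AMC I): CN(I) = 4.2·61/(10 − 0.058·61) = (1281/5)/(3231/500) = 42700/1077 ≈ 39.647
S = 1000/(42700/1077) − 10 = 6500/427 in ≈ 15.222 in
Ia = 0.2·(6500/427) = 1300/427 in ≈ 3.044 in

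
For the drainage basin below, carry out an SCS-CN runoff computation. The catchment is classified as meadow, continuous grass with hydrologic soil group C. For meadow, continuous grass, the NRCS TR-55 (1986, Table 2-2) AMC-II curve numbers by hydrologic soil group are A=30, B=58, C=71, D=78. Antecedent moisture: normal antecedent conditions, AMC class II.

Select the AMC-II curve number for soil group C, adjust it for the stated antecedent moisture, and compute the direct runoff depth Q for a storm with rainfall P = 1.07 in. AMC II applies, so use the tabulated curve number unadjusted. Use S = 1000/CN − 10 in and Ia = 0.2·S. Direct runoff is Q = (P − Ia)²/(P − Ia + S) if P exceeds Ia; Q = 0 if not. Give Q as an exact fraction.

NRCS table: meadow, continuous grass, soil group C → CN(II) = 71
AMC II — tabulated CN = 71 applies directly.
Max retention: S = 1000/71 − 10 = 290/71 in (≈ 4.085 in)
Initial abstraction Ia = S/5 = (290/71)/5 = 58/71 ≈ 0.817 in
Excess rainfall: 1.070 − 0.817 = 0.253 in; P > Ia so Q > 0
Runoff Q = (P−Ia)²/(P−Ia+S) = (0.253)²/(0.253+4.085) = 3229209/218658700 ≈ 0.015 in

Q = 3229209/218658700 in ≈ 0.015 in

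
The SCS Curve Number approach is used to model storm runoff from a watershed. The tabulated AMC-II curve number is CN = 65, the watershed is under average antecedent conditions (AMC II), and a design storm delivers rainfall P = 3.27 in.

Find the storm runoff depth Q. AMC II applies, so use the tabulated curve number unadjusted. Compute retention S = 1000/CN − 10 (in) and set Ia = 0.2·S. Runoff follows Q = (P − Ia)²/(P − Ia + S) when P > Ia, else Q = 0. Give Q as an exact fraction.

AMC II — tabulated CN = 65 applies directly.
Max retention: S = 1000/65 − 10 = 70/13 in (≈ 5.385 in)
Ia = 0.2S: 0.2·5.385 = 1.077 in (exactly 14/13)
Since P=3.270 > Ia=1.077: effective rainfall P−Ia = 2851/1300 in
Q: (2851/1300)² ÷ (9851/1300) = 8128201/12806300 in (≈ 0.635 in)

Q = 8128201/12806300 in ≈ 0.635 in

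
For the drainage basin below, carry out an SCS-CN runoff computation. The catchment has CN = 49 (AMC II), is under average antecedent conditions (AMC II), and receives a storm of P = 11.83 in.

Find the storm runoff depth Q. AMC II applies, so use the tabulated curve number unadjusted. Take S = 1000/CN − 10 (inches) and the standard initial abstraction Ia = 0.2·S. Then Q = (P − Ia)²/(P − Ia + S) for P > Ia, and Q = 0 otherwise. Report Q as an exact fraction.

Q = 2281686289/483958300 in ≈ 4.715 in

Average conditions: CN = 49 (no AMC adjustment).
Retention S: 1000/CN − 10 with CN=49.000 → S = 510/49 ≈ 10.408 in
Ia = 0.2·(510/49) = 102/49 in ≈ 2.082 in
P − Ia = 11.830 − 2.082 = 47767/4900 ≈ 9.748 in (> 0, runoff occurs)
Runoff Q = (P−Ia)²/(P−Ia+S) = (9.748)²/(9.748+10.408) = 2281686289/483958300 ≈ 4.715 in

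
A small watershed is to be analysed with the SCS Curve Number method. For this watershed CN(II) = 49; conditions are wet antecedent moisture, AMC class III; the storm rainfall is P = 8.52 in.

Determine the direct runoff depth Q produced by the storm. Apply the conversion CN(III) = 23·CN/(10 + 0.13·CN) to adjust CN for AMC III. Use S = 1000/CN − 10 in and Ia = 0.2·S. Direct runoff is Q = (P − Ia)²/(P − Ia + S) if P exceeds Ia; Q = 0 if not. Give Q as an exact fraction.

Wet (AMC III): CN(III) = 23·49/(10 + 0.13·49) = 1127/(1637/100) = 112700/1637 ≈ 68.845
Max retention: S = 1000/(112700/1637) − 10 = 5100/1127 in (≈ 4.525 in)
Initial abstraction Ia = S/5 = (5100/1127)/5 = 1020/1127 ≈ 0.905 in
P − Ia = 8.520 − 0.905 = 214551/28175 ≈ 7.615 in (> 0, runoff occurs)
Q: (214551/28175)² ÷ (342051/28175) = 15344043867/3212428975 in (≈ 4.776 in)

Q = 15344043867/3212428975 in ≈ 4.776 in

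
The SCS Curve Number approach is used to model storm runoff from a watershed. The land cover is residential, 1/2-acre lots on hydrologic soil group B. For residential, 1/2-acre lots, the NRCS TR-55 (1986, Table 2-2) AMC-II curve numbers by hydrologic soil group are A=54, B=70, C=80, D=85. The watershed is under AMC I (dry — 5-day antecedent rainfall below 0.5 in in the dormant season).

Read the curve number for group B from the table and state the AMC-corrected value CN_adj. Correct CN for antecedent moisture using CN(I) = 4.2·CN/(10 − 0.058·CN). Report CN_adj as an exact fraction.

CN_adj = 4900/99 ≈ 49.495

NRCS table: residential, 1/2-acre lots, soil group B → CN(II) = 70
Adjust CN=70 to AMC I: 4.2·70/(10 − 0.058·70) → 294 ÷ (297/50) = 4900/99 ≈ 49.495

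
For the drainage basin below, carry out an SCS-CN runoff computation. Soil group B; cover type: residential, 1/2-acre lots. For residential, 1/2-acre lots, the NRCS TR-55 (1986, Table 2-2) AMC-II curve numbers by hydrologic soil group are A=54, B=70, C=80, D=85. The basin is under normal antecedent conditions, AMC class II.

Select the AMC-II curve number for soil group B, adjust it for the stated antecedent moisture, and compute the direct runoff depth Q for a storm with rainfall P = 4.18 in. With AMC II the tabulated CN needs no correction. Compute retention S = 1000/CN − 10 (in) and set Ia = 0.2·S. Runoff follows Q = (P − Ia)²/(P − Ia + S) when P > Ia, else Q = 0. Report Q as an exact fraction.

NRCS table: residential, 1/2-acre lots, soil group B → CN(II) = 70
CN(II) = 70; AMC II needs no correction.
Max retention: S = 1000/70 − 10 = 30/7 in (≈ 4.286 in)
Initial abstraction Ia = S/5 = (30/7)/5 = 6/7 ≈ 0.857 in
P − Ia = 4.180 − 0.857 = 1163/350 ≈ 3.323 in (> 0, runoff occurs)
Q = (1163/350)²/((1163/350) + 30/7) = (1352569/122500)/(2663/350) = 1352569/932050 in ≈ 1.451 in

Q = 1352569/932050 in ≈ 1.451 in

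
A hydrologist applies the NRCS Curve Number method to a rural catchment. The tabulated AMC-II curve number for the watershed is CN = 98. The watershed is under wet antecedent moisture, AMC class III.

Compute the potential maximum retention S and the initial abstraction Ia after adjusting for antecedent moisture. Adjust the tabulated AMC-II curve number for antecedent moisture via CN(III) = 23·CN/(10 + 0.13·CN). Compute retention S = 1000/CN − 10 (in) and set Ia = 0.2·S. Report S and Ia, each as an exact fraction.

S = 100/1127 in ≈ 0.089 in; Ia = 20/1127 in ≈ 0.018 in

CN(III) from CN(II)=98: (23·98)/(10 + 0.13·98) = 112700/1137 ≈ 99.120
Max retention: S = 1000/(112700/1137) − 10 = 100/1127 in (≈ 0.089 in)
Ia = 0.2S: 0.2·0.089 = 0.018 in (exactly 20/1127)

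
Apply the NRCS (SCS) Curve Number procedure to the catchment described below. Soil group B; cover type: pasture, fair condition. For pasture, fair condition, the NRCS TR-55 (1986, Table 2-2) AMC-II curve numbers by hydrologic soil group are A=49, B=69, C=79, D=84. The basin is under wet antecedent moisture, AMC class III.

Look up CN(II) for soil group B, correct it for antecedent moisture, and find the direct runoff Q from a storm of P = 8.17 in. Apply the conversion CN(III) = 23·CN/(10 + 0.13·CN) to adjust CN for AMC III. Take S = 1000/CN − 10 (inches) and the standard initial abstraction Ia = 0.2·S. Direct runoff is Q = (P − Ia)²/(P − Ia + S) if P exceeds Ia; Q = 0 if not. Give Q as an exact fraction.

NRCS table: pasture, fair condition, soil group B → CN(II) = 69
Wet (AMC III): CN(III) = 23·69/(10 + 0.13·69) = 1587/(1897/100) = 158700/1897 ≈ 83.658
Retention S: 1000/CN − 10 with CN=83.658 → S = 3100/1587 ≈ 1.953 in
Initial abstraction Ia = S/5 = (3100/1587)/5 = 620/1587 ≈ 0.391 in
Since P=8.170 > Ia=0.391: effective rainfall P−Ia = 1234579/158700 in
Q = (1234579/158700)²/((1234579/158700) + 3100/1587) = (1524185307241/25185690000)/(1544579/158700) = 1524185307241/245124687300 in ≈ 6.218 in

Q = 1524185307241/245124687300 in ≈ 6.218 in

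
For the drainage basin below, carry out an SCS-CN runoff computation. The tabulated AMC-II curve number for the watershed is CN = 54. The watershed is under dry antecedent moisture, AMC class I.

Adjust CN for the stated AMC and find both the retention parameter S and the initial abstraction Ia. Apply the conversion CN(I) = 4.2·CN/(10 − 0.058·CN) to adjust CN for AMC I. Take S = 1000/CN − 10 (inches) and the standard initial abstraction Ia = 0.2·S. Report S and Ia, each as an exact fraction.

Dry (AMC I): CN(I) = 4.2·54/(10 − 0.058·54) = (1134/5)/(1717/250) = 56700/1717 ≈ 33.023
Max retention: S = 1000/(56700/1717) − 10 = 11500/567 in (≈ 20.282 in)
Ia = 0.2S: 0.2·20.282 = 4.056 in (exactly 2300/567)

S = 11500/567 in ≈ 20.282 in; Ia = 2300/567 in ≈ 4.056 in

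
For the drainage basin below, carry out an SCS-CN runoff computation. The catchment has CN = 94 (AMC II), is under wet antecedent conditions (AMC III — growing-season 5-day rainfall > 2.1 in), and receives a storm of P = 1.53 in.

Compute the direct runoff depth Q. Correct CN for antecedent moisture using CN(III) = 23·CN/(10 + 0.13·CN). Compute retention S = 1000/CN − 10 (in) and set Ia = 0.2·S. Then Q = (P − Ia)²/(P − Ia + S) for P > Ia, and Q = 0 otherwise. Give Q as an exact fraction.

Q = 8468709483/6824461100 in ≈ 1.241 in

CN(III) from CN(II)=94: (23·94)/(10 + 0.13·94) = 108100/1111 ≈ 97.300
S = 1000/(108100/1111) − 10 = 300/1081 in ≈ 0.278 in
Ia = 0.2·(300/1081) = 60/1081 in ≈ 0.056 in
Since P=1.530 > Ia=0.056: effective rainfall P−Ia = 159393/108100 in
Runoff Q = (P−Ia)²/(P−Ia+S) = (1.474)²/(1.474+0.278) = 8468709483/6824461100 ≈ 1.241 in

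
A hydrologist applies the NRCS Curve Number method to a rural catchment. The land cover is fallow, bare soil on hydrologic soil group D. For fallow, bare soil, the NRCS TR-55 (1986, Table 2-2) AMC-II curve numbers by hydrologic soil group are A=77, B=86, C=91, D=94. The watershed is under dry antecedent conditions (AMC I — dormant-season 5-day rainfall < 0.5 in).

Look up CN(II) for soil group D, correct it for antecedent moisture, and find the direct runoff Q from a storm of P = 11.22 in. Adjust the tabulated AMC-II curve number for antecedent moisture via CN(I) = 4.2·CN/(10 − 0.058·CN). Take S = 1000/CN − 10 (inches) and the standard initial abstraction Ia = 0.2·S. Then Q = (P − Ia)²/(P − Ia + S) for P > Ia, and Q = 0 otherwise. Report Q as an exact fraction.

Q = 32245025761/3365160050 in ≈ 9.582 in

NRCS table: fallow, bare soil, soil group D → CN(II) = 94
CN(I) from CN(II)=94: (4.2·94)/(10 − 0.058·94) = 32900/379 ≈ 86.807
Retention S: 1000/CN − 10 with CN=86.807 → S = 500/329 ≈ 1.520 in
Initial abstraction Ia = S/5 = (500/329)/5 = 100/329 ≈ 0.304 in
P − Ia = 11.220 − 0.304 = 179569/16450 ≈ 10.916 in (> 0, runoff occurs)
Runoff Q = (P−Ia)²/(P−Ia+S) = (10.916)²/(10.916+1.520) = 32245025761/3365160050 ≈ 9.582 in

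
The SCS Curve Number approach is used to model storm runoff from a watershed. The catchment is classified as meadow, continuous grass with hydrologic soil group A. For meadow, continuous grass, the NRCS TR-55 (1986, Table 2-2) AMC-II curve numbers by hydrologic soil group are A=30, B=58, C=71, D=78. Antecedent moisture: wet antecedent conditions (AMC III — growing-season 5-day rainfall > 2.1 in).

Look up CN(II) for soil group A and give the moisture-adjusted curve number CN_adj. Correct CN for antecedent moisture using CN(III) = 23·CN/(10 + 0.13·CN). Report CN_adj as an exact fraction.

CN_adj = 6900/139 ≈ 49.640

NRCS table: meadow, continuous grass, soil group A → CN(II) = 30
Adjust CN=30 to AMC III: 23·30/(10 + 0.13·30) → 690 ÷ (139/10) = 6900/139 ≈ 49.640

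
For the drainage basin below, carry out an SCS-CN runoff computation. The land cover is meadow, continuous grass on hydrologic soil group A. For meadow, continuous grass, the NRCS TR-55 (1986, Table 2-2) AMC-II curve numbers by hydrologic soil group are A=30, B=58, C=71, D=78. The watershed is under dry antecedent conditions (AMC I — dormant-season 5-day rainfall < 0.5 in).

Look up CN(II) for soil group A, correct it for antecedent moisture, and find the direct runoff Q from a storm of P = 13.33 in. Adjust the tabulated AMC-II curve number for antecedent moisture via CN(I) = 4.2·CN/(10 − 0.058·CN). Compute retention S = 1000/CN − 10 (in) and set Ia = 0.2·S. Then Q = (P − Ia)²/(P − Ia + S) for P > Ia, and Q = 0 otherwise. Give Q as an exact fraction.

Q = 3988009/46797300 in ≈ 0.085 in

NRCS table: meadow, continuous grass, soil group A → CN(II) = 30
Adjust CN=30 to AMC I: 4.2·30/(10 − 0.058·30) → 126 ÷ (413/50) = 900/59 ≈ 15.254
Max retention: S = 1000/(900/59) − 10 = 500/9 in (≈ 55.556 in)
Initial abstraction Ia = S/5 = (500/9)/5 = 100/9 ≈ 11.111 in
P − Ia = 13.330 − 11.111 = 1997/900 ≈ 2.219 in (> 0, runoff occurs)
Runoff Q = (P−Ia)²/(P−Ia+S) = (2.219)²/(2.219+55.556) = 3988009/46797300 ≈ 0.085 in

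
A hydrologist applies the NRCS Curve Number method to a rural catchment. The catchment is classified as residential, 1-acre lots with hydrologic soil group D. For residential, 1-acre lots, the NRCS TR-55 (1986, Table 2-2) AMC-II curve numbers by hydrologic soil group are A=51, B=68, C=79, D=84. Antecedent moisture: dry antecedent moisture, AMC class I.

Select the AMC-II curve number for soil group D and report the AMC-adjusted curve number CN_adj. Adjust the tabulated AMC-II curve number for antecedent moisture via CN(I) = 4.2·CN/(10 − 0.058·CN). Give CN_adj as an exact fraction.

CN_adj = 44100/641 ≈ 68.799

NRCS table: residential, 1-acre lots, soil group D → CN(II) = 84
Dry (AMC I): CN(I) = 4.2·84/(10 − 0.058·84) = (1764/5)/(641/125) = 44100/641 ≈ 68.799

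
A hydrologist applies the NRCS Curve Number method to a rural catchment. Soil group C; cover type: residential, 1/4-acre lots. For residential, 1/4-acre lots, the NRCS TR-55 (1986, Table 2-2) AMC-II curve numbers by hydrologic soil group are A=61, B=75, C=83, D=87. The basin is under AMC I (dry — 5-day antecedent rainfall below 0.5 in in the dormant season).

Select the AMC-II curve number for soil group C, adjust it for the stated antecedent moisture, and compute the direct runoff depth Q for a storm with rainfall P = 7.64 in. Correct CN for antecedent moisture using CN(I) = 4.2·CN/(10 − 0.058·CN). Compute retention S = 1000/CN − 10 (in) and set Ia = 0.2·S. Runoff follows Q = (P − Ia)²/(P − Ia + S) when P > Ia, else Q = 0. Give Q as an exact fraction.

Q = 84339710569/21914433975 in ≈ 3.849 in

NRCS table: residential, 1/4-acre lots, soil group C → CN(II) = 83
CN(I) from CN(II)=83: (4.2·83)/(10 − 0.058·83) = 174300/2593 ≈ 67.219
Retention S: 1000/CN − 10 with CN=67.219 → S = 8500/1743 ≈ 4.877 in
Ia = 0.2·(8500/1743) = 1700/1743 in ≈ 0.975 in
Since P=7.640 > Ia=0.975: effective rainfall P−Ia = 290413/43575 in
Runoff Q = (P−Ia)²/(P−Ia+S) = (6.665)²/(6.665+4.877) = 84339710569/21914433975 ≈ 3.849 in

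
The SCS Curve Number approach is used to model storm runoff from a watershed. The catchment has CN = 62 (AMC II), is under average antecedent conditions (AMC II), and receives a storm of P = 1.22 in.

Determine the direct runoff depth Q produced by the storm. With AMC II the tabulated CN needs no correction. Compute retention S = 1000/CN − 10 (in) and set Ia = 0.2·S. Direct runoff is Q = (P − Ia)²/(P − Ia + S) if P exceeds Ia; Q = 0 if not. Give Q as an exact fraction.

Q = 0 in ≈ 0.000 in

CN(II) = 62; AMC II needs no correction.
Max retention: S = 1000/62 − 10 = 190/31 in (≈ 6.129 in)
Initial abstraction Ia = S/5 = (190/31)/5 = 38/31 ≈ 1.226 in
P = 1.220 ≤ Ia = 1.226 in: entire storm abstracted, Q = 0.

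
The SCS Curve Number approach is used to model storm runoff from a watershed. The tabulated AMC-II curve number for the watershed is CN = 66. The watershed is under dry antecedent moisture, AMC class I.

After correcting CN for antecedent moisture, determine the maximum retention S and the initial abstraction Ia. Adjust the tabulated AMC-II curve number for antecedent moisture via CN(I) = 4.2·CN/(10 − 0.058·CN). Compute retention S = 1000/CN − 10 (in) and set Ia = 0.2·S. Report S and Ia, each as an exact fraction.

S = 8500/693 in ≈ 12.266 in; Ia = 1700/693 in ≈ 2.453 in

Dry (AMC I): CN(I) = 4.2·66/(10 − 0.058·66) = (1386/5)/(1543/250) = 69300/1543 ≈ 44.913
Retention S: 1000/CN − 10 with CN=44.913 → S = 8500/693 ≈ 12.266 in
Ia = 0.2S: 0.2·12.266 = 2.453 in (exactly 1700/693)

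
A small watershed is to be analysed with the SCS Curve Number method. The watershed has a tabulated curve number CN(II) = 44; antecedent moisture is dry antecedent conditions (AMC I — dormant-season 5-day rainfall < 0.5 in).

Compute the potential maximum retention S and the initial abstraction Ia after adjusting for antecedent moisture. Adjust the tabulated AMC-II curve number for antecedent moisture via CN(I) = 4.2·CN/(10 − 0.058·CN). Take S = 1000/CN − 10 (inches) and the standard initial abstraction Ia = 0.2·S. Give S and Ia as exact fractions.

Dry (AMC I): CN(I) = 4.2·44/(10 − 0.058·44) = (924/5)/(931/125) = 3300/133 ≈ 24.812
Max retention: S = 1000/(3300/133) − 10 = 1000/33 in (≈ 30.303 in)
Ia = 0.2S: 0.2·30.303 = 6.061 in (exactly 200/33)

S = 1000/33 in ≈ 30.303 in; Ia = 200/33 in ≈ 6.061 in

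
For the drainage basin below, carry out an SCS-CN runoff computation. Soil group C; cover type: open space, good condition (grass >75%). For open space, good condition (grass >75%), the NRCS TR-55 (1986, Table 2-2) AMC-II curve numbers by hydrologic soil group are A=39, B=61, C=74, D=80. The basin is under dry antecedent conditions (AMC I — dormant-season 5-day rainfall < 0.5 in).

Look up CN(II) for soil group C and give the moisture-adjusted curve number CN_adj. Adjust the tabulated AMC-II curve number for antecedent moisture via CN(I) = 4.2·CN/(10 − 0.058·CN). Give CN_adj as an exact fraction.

NRCS table: open space, good condition (grass >75%), soil group C → CN(II) = 74
Adjust CN=74 to AMC I: 4.2·74/(10 − 0.058·74) → (1554/5) ÷ (1427/250) = 77700/1427 ≈ 54.450

CN_adj = 77700/1427 ≈ 54.450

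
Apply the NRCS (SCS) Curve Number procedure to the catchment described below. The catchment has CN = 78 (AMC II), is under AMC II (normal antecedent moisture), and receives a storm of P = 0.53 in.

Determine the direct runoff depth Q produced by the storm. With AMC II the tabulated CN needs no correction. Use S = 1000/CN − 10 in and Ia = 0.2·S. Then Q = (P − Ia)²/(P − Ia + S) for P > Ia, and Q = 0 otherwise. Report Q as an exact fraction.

Average conditions: CN = 78 (no AMC adjustment).
Retention S: 1000/CN − 10 with CN=78.000 → S = 110/39 ≈ 2.821 in
Initial abstraction Ia = S/5 = (110/39)/5 = 22/39 ≈ 0.564 in
P = 0.530 ≤ Ia = 0.564 in: entire storm abstracted, Q = 0.

Q = 0 in ≈ 0.000 in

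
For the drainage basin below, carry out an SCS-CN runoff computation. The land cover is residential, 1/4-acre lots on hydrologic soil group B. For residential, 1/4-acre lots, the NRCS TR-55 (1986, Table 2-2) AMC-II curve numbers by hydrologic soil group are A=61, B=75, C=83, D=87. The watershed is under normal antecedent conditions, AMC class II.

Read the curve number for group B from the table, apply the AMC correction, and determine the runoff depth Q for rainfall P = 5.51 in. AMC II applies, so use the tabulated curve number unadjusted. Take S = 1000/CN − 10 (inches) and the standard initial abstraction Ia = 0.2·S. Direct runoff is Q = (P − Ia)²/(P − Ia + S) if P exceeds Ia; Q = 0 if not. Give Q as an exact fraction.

NRCS table: residential, 1/4-acre lots, soil group B → CN(II) = 75
CN(II) = 75; AMC II needs no correction.
S = 1000/75 − 10 = 10/3 in ≈ 3.333 in
Ia = 0.2S: 0.2·3.333 = 0.667 in (exactly 2/3)
P − Ia = 5.510 − 0.667 = 1453/300 ≈ 4.843 in (> 0, runoff occurs)
Runoff Q = (P−Ia)²/(P−Ia+S) = (4.843)²/(4.843+3.333) = 2111209/735900 ≈ 2.869 in

Q = 2111209/735900 in ≈ 2.869 in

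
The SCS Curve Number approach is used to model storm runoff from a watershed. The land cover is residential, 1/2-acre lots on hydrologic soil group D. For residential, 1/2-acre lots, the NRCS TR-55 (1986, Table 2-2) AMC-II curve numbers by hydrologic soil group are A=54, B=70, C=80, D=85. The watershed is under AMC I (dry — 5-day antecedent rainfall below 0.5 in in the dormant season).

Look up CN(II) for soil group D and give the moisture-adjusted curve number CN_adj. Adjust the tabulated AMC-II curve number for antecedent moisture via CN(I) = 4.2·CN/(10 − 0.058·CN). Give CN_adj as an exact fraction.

NRCS table: residential, 1/2-acre lots, soil group D → CN(II) = 85
Dry (AMC I): CN(I) = 4.2·85/(10 − 0.058·85) = 357/(507/100) = 11900/169 ≈ 70.414

CN_adj = 11900/169 ≈ 70.414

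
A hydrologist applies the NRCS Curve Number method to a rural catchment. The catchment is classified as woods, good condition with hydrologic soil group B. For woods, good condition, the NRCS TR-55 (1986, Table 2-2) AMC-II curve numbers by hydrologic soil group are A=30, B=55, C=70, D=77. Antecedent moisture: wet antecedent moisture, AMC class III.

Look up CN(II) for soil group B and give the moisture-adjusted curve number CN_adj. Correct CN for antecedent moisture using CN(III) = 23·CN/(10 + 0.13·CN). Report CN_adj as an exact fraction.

NRCS table: woods, good condition, soil group B → CN(II) = 55
Wet (AMC III): CN(III) = 23·55/(10 + 0.13·55) = 1265/(343/20) = 25300/343 ≈ 73.761

CN_adj = 25300/343 ≈ 73.761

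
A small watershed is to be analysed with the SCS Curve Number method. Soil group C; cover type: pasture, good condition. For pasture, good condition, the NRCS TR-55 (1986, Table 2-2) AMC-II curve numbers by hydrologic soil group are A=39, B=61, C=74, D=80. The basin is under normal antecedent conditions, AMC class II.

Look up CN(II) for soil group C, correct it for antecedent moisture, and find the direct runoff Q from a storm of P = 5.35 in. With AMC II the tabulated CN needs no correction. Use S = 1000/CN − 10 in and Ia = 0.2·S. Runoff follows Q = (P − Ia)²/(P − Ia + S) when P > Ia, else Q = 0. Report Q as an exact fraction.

NRCS table: pasture, good condition, soil group C → CN(II) = 74
Average conditions: CN = 74 (no AMC adjustment).
Retention S: 1000/CN − 10 with CN=74.000 → S = 130/37 ≈ 3.514 in
Initial abstraction Ia = S/5 = (130/37)/5 = 26/37 ≈ 0.703 in
P − Ia = 5.350 − 0.703 = 3439/740 ≈ 4.647 in (> 0, runoff occurs)
Q = (3439/740)²/((3439/740) + 130/37) = (11826721/547600)/(6039/740) = 11826721/4468860 in ≈ 2.646 in

Q = 11826721/4468860 in ≈ 2.646 in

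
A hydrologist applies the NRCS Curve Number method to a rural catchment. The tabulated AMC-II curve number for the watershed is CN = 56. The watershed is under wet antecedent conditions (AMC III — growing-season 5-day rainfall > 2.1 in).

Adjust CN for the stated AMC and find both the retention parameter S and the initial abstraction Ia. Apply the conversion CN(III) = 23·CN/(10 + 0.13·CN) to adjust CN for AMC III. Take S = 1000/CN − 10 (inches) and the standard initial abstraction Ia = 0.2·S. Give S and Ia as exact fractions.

S = 550/161 in ≈ 3.416 in; Ia = 110/161 in ≈ 0.683 in

CN(III) from CN(II)=56: (23·56)/(10 + 0.13·56) = 4025/54 ≈ 74.537
Retention S: 1000/CN − 10 with CN=74.537 → S = 550/161 ≈ 3.416 in
Initial abstraction Ia = S/5 = (550/161)/5 = 110/161 ≈ 0.683 in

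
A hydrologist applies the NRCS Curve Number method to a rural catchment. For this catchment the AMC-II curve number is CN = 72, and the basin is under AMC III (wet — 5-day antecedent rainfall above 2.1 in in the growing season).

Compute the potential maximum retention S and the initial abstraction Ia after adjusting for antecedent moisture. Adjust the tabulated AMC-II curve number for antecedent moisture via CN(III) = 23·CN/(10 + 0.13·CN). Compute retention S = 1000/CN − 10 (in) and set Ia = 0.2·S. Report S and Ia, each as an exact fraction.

S = 350/207 in ≈ 1.691 in; Ia = 70/207 in ≈ 0.338 in

CN(III) from CN(II)=72: (23·72)/(10 + 0.13·72) = 10350/121 ≈ 85.537
S = 1000/(10350/121) − 10 = 350/207 in ≈ 1.691 in
Initial abstraction Ia = S/5 = (350/207)/5 = 70/207 ≈ 0.338 in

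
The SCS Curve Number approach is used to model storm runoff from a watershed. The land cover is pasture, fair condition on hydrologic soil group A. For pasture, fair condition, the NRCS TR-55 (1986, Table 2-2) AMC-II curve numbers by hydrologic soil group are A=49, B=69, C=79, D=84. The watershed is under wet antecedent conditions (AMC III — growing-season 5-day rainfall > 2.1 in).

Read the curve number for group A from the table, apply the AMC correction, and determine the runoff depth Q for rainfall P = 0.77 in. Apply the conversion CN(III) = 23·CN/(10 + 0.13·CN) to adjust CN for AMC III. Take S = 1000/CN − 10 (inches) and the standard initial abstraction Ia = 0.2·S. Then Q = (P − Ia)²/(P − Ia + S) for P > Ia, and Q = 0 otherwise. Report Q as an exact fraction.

NRCS table: pasture, fair condition, soil group A → CN(II) = 49
CN(III) from CN(II)=49: (23·49)/(10 + 0.13·49) = 112700/1637 ≈ 68.845
S = 1000/(112700/1637) − 10 = 5100/1127 in ≈ 4.525 in
Ia = 0.2·(5100/1127) = 1020/1127 in ≈ 0.905 in
P = 0.770 ≤ Ia = 0.905 in: entire storm abstracted, Q = 0.

Q = 0 in ≈ 0.000 in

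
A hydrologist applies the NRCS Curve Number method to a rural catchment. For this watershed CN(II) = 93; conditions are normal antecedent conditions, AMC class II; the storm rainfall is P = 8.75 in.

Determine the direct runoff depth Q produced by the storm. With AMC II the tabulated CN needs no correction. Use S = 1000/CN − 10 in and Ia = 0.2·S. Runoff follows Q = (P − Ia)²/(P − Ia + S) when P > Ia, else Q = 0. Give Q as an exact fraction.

Q = 208849/26412 in ≈ 7.907 in

Average conditions: CN = 93 (no AMC adjustment).
Retention S: 1000/CN − 10 with CN=93.000 → S = 70/93 ≈ 0.753 in
Ia = 0.2S: 0.2·0.753 = 0.151 in (exactly 14/93)
Excess rainfall: 8.750 − 0.151 = 8.599 in; P > Ia so Q > 0
Q: (3199/372)² ÷ (3479/372) = 208849/26412 in (≈ 7.907 in)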